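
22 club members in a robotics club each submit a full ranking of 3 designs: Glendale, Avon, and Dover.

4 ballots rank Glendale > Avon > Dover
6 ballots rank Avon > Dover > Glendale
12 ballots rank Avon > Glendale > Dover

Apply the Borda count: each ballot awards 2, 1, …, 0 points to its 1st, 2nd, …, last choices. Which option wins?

Borda scores:
  Glendale: 4·2 + 6·0 + 12·1 = 20
  Avon: 4·1 + 6·2 + 12·2 = 40
  Dover: 4·0 + 6·1 + 12·0 = 6
Avon has the highest total.

Avon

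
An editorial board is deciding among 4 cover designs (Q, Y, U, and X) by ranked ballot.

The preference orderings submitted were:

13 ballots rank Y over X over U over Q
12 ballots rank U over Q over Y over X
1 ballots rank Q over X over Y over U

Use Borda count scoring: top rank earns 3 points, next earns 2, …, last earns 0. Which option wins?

Borda scores:
  Q: 13·0 + 12·2 + 3 = 27
  Y: 13·3 + 12·1 + 1 = 52
  U: 13·1 + 12·3 + 0 = 49
  X: 13·2 + 12·0 + 2 = 28
Y has the highest total.

Y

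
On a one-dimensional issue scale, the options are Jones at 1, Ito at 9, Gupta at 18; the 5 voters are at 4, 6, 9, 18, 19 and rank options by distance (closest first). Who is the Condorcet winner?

With single-peaked preferences on a line, the Condorcet winner is the candidate closest to the median voter.
The median voter (position 9) is closest to Ito at 9.
Check: Ito vs Jones — voters closer to Ito: 4 of 5.

Ito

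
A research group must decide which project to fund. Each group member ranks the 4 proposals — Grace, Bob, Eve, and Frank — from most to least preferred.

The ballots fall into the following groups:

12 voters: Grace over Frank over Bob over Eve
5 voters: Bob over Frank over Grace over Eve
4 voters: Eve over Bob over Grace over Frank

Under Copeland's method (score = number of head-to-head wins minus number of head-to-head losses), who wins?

Pairwise results:
  Grace vs Bob: Grace wins 12–9.
  Grace vs Eve: Grace wins 17–4.
  Grace vs Frank: Grace wins 16–5.
  Bob vs Eve: Bob wins 17–4.
  Bob vs Frank: Frank wins 12–9.
  Eve vs Frank: Frank wins 17–4.
Copeland scores (wins − losses):
  Grace: 3 − 0 = 3
  Bob: 1 − 2 = -1
  Eve: 0 − 3 = -3
  Frank: 2 − 1 = 1
Grace has the best Copeland score.

Grace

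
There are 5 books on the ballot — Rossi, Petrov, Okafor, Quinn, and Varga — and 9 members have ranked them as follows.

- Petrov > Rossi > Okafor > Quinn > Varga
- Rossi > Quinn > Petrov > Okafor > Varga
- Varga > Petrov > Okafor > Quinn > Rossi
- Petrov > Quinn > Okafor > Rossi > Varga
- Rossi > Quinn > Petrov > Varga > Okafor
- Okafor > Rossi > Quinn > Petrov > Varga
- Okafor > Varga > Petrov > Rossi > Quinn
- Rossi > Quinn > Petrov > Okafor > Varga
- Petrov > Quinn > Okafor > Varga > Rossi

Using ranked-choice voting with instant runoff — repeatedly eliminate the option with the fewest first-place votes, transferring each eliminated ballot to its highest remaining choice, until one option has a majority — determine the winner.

Petrov

Round 1: Rossi 3, Petrov 3, Okafor 2, Varga 1, Quinn 0. Quinn has the fewest and is eliminated.
Round 2: Rossi 3, Petrov 3, Okafor 2, Varga 1. Varga has the fewest and is eliminated.
Round 3: Petrov 4, Rossi 3, Okafor 2. Okafor has the fewest and is eliminated.
Round 4: Petrov 5, Rossi 4. Petrov has a majority.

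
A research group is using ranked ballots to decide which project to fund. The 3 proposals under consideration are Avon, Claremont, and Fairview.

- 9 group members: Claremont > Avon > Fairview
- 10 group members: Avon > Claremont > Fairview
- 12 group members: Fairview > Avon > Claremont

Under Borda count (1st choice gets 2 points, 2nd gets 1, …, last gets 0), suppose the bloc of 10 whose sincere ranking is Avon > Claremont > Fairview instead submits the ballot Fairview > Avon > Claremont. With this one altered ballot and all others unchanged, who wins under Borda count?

Fairview

Borda totals with the altered ballot: Avon 31, Claremont 18, Fairview 44.
The switch changes the winner from Avon to Fairview.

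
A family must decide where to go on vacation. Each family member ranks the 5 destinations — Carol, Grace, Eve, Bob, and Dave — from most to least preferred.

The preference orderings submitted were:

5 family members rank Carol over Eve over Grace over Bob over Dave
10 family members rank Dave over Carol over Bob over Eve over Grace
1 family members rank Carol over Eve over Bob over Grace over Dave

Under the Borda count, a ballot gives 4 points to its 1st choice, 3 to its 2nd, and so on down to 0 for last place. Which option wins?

Carol

Borda scores:
  Carol: 5·4 + 10·3 + 4 = 54
  Grace: 5·2 + 10·0 + 1 = 11
  Eve: 5·3 + 10·1 + 3 = 28
  Bob: 5·1 + 10·2 + 2 = 27
  Dave: 5·0 + 10·4 + 0 = 40
Carol has the highest total.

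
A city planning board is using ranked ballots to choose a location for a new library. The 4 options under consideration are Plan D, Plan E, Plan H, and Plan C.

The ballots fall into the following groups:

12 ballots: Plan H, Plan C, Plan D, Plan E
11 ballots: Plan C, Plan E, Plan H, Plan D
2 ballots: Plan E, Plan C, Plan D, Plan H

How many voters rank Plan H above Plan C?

12

Ballots ranking Plan H above Plan C: 12.
Ballots ranking Plan C above Plan H: 11+2 = 13.
So 12 of 25 voters prefer Plan H to Plan C.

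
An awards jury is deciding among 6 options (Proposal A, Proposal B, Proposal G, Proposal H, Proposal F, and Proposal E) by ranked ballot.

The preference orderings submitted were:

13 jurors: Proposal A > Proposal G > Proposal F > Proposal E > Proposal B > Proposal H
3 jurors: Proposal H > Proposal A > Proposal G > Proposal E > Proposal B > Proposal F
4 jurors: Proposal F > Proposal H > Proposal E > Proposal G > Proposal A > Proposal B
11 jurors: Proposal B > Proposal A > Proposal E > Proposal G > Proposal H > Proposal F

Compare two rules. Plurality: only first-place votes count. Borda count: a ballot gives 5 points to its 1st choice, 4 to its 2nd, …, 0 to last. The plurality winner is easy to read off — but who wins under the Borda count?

Proposal A

Plurality first-place counts: Proposal A 13, Proposal B 11, Proposal G 0, Proposal H 3, Proposal F 4, Proposal E 0 → Proposal A.
Borda totals: Proposal A 125, Proposal B 71, Proposal G 91, Proposal H 42, Proposal F 59, Proposal E 77 → Proposal A.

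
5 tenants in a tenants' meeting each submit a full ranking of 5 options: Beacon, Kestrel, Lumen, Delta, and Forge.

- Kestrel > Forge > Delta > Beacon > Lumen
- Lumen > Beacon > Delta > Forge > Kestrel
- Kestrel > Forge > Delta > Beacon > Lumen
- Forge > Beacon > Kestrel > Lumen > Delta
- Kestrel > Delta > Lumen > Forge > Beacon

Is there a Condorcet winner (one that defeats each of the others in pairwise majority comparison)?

Head-to-head results (5 voters total):
Beacon vs Kestrel: Kestrel wins 3–2.
Beacon vs Lumen: Beacon wins 3–2.
Beacon vs Delta: Delta wins 3–2.
Beacon vs Forge: Forge wins 4–1.
Kestrel vs Lumen: Kestrel wins 4–1.
Kestrel vs Delta: Kestrel wins 4–1.
Kestrel vs Forge: Kestrel wins 3–2.
Lumen vs Delta: Delta wins 3–2.
Lumen vs Forge: Forge wins 3–2.
Delta vs Forge: Forge wins 3–2.
Kestrel beats each rival — Beacon (3–2), Lumen (4–1), Delta (4–1), Forge (3–2) — so Kestrel is the Condorcet winner.

Yes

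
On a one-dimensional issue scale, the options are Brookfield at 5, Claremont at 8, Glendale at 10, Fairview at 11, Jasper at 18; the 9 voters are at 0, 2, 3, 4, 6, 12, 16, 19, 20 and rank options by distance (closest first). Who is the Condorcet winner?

Brookfield

With single-peaked preferences on a line, the Condorcet winner is the candidate closest to the median voter.
The median voter (position 6) is closest to Brookfield at 5.
Check: Brookfield vs Glendale — voters closer to Brookfield: 5 of 9.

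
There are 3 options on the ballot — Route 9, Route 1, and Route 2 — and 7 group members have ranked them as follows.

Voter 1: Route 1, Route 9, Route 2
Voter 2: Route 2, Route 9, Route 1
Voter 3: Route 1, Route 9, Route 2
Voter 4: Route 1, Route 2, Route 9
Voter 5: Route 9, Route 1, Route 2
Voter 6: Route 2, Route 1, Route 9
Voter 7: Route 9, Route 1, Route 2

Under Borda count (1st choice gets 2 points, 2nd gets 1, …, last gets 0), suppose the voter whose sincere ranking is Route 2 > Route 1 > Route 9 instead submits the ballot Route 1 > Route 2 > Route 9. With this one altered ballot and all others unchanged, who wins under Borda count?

Route 1

Borda totals with the altered ballot: Route 9 7, Route 1 10, Route 2 4.
The winner is unchanged: still Route 1.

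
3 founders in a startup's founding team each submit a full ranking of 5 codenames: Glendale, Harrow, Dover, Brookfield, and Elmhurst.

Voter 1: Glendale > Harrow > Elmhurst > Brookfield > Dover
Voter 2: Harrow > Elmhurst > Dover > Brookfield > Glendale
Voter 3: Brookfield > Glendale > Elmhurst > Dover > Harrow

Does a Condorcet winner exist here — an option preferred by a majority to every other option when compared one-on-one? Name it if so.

Head-to-head results (3 voters total):
Glendale vs Harrow: Glendale wins 2–1.
Glendale vs Dover: Glendale wins 2–1.
Glendale vs Brookfield: Brookfield wins 2–1.
Glendale vs Elmhurst: Glendale wins 2–1.
Harrow vs Dover: Harrow wins 2–1.
Harrow vs Brookfield: Harrow wins 2–1.
Harrow vs Elmhurst: Harrow wins 2–1.
Dover vs Brookfield: Brookfield wins 2–1.
Dover vs Elmhurst: Elmhurst wins 3–0.
Brookfield vs Elmhurst: Elmhurst wins 2–1.
No candidate beats all others: Glendale beats Harrow beats Brookfield beats Glendale, a majority cycle.

None — there is no Condorcet winner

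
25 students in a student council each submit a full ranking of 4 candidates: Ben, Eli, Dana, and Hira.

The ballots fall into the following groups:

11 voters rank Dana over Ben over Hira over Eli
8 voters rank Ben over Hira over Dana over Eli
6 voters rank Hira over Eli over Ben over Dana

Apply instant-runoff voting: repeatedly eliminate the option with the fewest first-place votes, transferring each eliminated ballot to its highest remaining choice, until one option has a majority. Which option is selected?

Ben

Round 1: Dana 11, Ben 8, Hira 6, Eli 0. Eli has the fewest and is eliminated.
Round 2: Dana 11, Ben 8, Hira 6. Hira has the fewest and is eliminated.
Round 3: Ben 14, Dana 11. Ben has a majority.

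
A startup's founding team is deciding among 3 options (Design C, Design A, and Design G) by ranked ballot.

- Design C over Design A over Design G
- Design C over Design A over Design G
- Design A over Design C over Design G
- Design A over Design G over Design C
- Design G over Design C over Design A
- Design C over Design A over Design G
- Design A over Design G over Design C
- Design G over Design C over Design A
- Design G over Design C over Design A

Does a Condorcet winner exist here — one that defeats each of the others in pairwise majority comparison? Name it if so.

Head-to-head results (9 voters total):
Design C vs Design A: Design C wins 6–3.
Design C vs Design G: Design G wins 5–4.
Design A vs Design G: Design A wins 6–3.
No candidate beats all others: Design C beats Design A beats Design G beats Design C, a majority cycle.

There is no Condorcet winner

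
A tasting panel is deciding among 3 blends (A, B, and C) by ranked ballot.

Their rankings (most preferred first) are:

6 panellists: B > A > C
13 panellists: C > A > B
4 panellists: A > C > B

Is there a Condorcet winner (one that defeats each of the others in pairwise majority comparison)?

Yes

Head-to-head results (23 voters total):
A vs B: A wins 17–6.
A vs C: C wins 13–10.
B vs C: C wins 17–6.
C beats each rival — A (13–10), B (17–6) — so C is the Condorcet winner.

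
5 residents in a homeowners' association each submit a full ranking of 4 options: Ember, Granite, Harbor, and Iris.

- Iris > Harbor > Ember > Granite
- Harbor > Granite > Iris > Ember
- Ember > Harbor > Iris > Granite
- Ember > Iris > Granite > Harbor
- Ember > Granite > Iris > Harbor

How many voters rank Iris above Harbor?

Ballots ranking Iris above Harbor: 3.
Ballots ranking Harbor above Iris: 2.
So 3 of 5 voters prefer Iris to Harbor.

3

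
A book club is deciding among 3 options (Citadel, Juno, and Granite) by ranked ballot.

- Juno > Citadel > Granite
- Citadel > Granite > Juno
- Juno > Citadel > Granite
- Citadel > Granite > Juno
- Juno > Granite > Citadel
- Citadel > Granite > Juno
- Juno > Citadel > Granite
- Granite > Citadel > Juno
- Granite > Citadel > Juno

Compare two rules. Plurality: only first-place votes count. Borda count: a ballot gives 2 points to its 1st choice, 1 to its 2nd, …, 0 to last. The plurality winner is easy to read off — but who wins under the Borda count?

Plurality first-place counts: Citadel 3, Juno 4, Granite 2 → Juno.
Borda totals: Citadel 11, Juno 8, Granite 8 → Citadel.

Citadel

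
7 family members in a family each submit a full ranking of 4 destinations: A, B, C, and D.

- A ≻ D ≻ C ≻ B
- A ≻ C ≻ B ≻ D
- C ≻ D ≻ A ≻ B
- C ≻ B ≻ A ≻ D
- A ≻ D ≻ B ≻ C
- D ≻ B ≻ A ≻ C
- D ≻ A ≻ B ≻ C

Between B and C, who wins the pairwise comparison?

C

Ballots ranking B above C: 3.
Ballots ranking C above B: 4.
C wins the head-to-head, 4–3.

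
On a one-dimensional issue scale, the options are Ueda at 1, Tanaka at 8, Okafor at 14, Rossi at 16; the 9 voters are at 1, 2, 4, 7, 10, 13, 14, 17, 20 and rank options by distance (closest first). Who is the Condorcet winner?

Tanaka

With single-peaked preferences on a line, the Condorcet winner is the candidate closest to the median voter.
The median voter (position 10) is closest to Tanaka at 8.
Check: Tanaka vs Ueda — voters closer to Tanaka: 6 of 9.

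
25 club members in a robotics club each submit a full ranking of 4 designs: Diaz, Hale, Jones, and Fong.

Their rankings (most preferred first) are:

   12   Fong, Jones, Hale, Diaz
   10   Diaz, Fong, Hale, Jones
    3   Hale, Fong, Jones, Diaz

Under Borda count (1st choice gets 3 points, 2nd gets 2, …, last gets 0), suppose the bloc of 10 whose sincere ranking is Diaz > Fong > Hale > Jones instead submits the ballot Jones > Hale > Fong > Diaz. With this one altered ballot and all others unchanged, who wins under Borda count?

Borda totals with the altered ballot: Diaz 0, Hale 41, Jones 57, Fong 52.
The switch changes the winner from Fong to Jones.

Jones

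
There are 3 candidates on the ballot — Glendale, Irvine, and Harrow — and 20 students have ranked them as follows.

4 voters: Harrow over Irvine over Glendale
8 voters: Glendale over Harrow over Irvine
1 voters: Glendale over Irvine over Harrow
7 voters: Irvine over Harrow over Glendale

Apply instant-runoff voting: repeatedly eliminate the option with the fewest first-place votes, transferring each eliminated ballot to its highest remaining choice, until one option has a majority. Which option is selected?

Irvine

Round 1: Glendale 9, Irvine 7, Harrow 4. Harrow has the fewest and is eliminated.
Round 2: Irvine 11, Glendale 9. Irvine has a majority.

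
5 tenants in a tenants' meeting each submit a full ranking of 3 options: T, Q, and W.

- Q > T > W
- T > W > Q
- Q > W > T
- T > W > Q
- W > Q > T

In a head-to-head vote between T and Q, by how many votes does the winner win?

1

Ballots ranking T above Q: 2.
Ballots ranking Q above T: 3.
Q wins 3–2, a margin of 1.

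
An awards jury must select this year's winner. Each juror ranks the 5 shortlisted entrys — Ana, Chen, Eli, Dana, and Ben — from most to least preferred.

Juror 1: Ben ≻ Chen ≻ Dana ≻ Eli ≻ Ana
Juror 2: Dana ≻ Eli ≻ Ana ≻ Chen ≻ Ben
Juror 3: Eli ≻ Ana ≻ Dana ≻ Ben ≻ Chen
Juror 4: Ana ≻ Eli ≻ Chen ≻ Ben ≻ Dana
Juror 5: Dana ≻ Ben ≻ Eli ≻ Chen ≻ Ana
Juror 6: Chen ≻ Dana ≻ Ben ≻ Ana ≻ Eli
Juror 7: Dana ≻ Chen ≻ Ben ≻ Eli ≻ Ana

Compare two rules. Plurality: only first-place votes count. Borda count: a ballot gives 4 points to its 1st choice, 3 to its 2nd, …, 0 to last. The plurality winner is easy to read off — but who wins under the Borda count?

Dana

Plurality first-place counts: Ana 1, Chen 1, Eli 1, Dana 3, Ben 1 → Dana.
Borda totals: Ana 10, Chen 14, Eli 14, Dana 19, Ben 13 → Dana.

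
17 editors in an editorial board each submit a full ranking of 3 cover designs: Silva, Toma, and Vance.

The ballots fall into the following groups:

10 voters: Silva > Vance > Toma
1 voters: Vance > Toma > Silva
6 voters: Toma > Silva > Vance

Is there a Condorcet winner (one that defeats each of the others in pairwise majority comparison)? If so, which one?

Head-to-head results (17 voters total):
Silva vs Toma: Silva wins 10–7.
Silva vs Vance: Silva wins 16–1.
Toma vs Vance: Vance wins 11–6.
Silva beats each rival — Toma (10–7), Vance (16–1) — so Silva is the Condorcet winner.

Silva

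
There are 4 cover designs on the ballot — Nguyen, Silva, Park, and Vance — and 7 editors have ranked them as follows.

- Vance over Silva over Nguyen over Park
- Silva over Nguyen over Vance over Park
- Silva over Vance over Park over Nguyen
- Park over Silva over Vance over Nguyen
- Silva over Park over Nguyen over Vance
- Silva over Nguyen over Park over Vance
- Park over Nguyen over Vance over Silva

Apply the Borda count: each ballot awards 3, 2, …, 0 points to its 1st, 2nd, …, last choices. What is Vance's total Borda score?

8

Borda scores:
  Nguyen: 1 + 2 + 0 + 0 + 1 + 2 + 2 = 8
  Silva: 2 + 3 + 3 + 2 + 3 + 3 + 0 = 16
  Park: 0 + 0 + 1 + 3 + 2 + 1 + 3 = 10
  Vance: 3 + 1 + 2 + 1 + 0 + 0 + 1 = 8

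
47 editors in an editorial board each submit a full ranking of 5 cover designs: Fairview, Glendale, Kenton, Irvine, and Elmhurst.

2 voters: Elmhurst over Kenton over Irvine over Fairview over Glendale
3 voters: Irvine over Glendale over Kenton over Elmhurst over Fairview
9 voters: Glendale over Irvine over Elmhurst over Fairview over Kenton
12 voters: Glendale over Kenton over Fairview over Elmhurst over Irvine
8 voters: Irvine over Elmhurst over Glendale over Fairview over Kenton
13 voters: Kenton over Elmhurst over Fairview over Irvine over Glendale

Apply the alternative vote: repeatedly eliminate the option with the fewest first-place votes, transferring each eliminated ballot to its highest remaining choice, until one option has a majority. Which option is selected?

Glendale

Round 1: Glendale 21, Kenton 13, Irvine 11, Elmhurst 2, Fairview 0. Fairview has the fewest and is eliminated.
Round 2: Glendale 21, Kenton 13, Irvine 11, Elmhurst 2. Elmhurst has the fewest and is eliminated.
Round 3: Glendale 21, Kenton 15, Irvine 11. Irvine has the fewest and is eliminated.
Round 4: Glendale 32, Kenton 15. Glendale has a majority.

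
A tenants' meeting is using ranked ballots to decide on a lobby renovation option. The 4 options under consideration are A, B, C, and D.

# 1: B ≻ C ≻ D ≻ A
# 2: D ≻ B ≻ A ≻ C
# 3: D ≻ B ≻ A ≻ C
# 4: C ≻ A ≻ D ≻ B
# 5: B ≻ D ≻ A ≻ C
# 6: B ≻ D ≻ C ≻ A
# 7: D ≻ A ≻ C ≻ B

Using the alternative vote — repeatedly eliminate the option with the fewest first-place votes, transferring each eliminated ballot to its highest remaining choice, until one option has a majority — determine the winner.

Round 1: B 3, D 3, C 1, A 0. A has the fewest and is eliminated.
Round 2: B 3, D 3, C 1. C has the fewest and is eliminated.
Round 3: D 4, B 3. D has a majority.

D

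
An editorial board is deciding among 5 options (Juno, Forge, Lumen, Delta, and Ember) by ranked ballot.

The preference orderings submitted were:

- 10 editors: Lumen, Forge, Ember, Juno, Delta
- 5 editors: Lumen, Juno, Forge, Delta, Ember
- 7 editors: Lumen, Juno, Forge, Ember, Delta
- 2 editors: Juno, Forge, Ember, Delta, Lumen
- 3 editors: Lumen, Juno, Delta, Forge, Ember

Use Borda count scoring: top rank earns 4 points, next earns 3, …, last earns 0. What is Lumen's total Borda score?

Borda scores:
  Juno: 10·1 + 5·3 + 7·3 + 2·4 + 3·3 = 63
  Forge: 10·3 + 5·2 + 7·2 + 2·3 + 3·1 = 63
  Lumen: 10·4 + 5·4 + 7·4 + 2·0 + 3·4 = 100
  Delta: 10·0 + 5·1 + 7·0 + 2·1 + 3·2 = 13
  Ember: 10·2 + 5·0 + 7·1 + 2·2 + 3·0 = 31

100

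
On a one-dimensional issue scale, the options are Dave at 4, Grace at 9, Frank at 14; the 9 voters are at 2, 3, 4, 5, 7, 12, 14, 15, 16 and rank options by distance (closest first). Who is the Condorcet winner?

With single-peaked preferences on a line, the Condorcet winner is the candidate closest to the median voter.
The median voter (position 7) is closest to Grace at 9.
Check: Grace vs Dave — voters closer to Grace: 5 of 9.

Grace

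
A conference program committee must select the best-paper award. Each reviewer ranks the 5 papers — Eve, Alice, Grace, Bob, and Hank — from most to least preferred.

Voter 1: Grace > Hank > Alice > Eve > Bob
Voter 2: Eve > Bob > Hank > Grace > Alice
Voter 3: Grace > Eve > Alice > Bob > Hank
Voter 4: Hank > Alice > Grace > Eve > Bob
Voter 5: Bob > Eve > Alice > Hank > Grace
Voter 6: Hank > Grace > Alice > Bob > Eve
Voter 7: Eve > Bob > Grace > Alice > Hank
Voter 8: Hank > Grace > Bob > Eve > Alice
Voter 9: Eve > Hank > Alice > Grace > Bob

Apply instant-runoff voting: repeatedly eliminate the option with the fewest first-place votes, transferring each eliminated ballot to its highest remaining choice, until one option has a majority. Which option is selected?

Round 1: Eve 3, Hank 3, Grace 2, Bob 1, Alice 0. Alice has the fewest and is eliminated.
Round 2: Eve 3, Hank 3, Grace 2, Bob 1. Bob has the fewest and is eliminated.
Round 3: Eve 4, Hank 3, Grace 2. Grace has the fewest and is eliminated.
Round 4: Eve 5, Hank 4. Eve has a majority.

Eve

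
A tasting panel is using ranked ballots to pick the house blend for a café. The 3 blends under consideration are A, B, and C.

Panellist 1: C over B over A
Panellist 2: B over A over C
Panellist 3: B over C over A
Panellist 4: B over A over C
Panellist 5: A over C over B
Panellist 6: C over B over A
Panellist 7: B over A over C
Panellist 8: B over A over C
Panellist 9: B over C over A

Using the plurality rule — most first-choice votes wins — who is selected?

First-place vote totals:
  A: 1
  B: 6
  C: 2
B has the most first-place votes.

B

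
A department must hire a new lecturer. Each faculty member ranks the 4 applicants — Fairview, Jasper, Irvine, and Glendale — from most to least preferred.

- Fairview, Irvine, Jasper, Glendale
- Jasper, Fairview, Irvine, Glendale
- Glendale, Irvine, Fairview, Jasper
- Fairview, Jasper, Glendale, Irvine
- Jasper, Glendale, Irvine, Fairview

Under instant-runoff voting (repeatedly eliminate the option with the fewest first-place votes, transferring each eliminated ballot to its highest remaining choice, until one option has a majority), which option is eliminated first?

Round 1: Fairview 2, Jasper 2, Glendale 1, Irvine 0. Irvine has the fewest and is eliminated.
Round 2: Fairview 2, Jasper 2, Glendale 1. Glendale has the fewest and is eliminated.
Round 3: Fairview 3, Jasper 2. Fairview has a majority.

Irvine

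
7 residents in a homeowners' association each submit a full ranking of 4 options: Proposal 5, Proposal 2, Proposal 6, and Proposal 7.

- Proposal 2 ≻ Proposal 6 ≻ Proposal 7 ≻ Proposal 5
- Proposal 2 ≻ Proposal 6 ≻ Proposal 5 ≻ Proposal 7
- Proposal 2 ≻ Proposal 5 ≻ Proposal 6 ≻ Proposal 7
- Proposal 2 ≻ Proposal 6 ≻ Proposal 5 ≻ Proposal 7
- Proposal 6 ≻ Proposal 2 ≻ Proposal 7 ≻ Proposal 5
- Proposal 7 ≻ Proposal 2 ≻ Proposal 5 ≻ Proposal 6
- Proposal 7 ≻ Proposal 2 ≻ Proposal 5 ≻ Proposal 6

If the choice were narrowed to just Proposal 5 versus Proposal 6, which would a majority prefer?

Proposal 6

Ballots ranking Proposal 5 above Proposal 6: 3.
Ballots ranking Proposal 6 above Proposal 5: 4.
Proposal 6 wins the head-to-head, 4–3.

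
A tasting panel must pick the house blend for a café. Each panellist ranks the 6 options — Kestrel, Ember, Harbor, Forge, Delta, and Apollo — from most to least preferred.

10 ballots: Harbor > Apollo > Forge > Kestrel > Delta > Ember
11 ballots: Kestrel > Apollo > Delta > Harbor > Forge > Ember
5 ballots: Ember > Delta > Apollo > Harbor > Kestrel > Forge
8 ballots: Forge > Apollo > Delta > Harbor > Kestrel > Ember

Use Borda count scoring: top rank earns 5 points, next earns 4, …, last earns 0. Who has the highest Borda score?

Borda scores:
  Kestrel: 10·2 + 11·5 + 5·1 + 8·1 = 88
  Ember: 10·0 + 11·0 + 5·5 + 8·0 = 25
  Harbor: 10·5 + 11·2 + 5·2 + 8·2 = 98
  Forge: 10·3 + 11·1 + 5·0 + 8·5 = 81
  Delta: 10·1 + 11·3 + 5·4 + 8·3 = 87
  Apollo: 10·4 + 11·4 + 5·3 + 8·4 = 131
Apollo has the highest total.

Apollo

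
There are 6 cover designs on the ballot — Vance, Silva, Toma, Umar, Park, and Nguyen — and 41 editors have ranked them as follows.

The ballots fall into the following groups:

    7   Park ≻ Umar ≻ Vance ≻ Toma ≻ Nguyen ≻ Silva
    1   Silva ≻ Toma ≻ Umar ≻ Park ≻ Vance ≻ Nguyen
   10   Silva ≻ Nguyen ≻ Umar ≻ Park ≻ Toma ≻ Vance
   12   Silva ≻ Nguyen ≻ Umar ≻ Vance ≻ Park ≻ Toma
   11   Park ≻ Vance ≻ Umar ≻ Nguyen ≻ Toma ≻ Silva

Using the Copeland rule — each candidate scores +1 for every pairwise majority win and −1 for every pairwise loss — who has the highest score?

Pairwise results:
  Vance vs Silva: Silva wins 23–18.
  Vance vs Toma: Vance wins 30–11.
  Vance vs Umar: Umar wins 30–11.
  Vance vs Park: Park wins 29–12.
  Vance vs Nguyen: Nguyen wins 22–19.
  Silva vs Toma: Silva wins 23–18.
  Silva vs Umar: Silva wins 23–18.
  Silva vs Park: Silva wins 23–18.
  Silva vs Nguyen: Silva wins 23–18.
  Toma vs Umar: Umar wins 40–1.
  Toma vs Park: Park wins 40–1.
  Toma vs Nguyen: Nguyen wins 33–8.
  Umar vs Park: Umar wins 23–18.
  Umar vs Nguyen: Nguyen wins 22–19.
  Park vs Nguyen: Nguyen wins 22–19.
Copeland scores (wins − losses):
  Vance: 1 − 4 = -3
  Silva: 5 − 0 = 5
  Toma: 0 − 5 = -5
  Umar: 3 − 2 = 1
  Park: 2 − 3 = -1
  Nguyen: 4 − 1 = 3
Silva has the best Copeland score.

Silva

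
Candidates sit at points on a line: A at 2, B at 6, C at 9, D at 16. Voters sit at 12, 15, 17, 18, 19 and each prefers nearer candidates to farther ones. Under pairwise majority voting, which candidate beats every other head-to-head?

With single-peaked preferences on a line, the Condorcet winner is the candidate closest to the median voter.
The median voter (position 17) is closest to D at 16.
Check: D vs B — voters closer to D: 5 of 5.

D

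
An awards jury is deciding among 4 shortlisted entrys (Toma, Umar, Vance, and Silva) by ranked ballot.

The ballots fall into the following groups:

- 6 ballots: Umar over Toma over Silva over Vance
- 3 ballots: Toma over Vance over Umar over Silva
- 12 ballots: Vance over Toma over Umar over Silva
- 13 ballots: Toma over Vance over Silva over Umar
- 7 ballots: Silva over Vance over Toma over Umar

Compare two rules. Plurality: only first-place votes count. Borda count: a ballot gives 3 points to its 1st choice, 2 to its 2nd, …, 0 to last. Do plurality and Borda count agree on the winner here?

Plurality first-place counts: Toma 16, Umar 6, Vance 12, Silva 7 → Toma.
Borda totals: Toma 91, Umar 33, Vance 82, Silva 40 → Toma.
The two rules agree on Toma.

Yes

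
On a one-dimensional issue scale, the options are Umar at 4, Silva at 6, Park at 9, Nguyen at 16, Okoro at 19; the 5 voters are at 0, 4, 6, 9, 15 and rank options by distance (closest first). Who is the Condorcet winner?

Silva

With single-peaked preferences on a line, the Condorcet winner is the candidate closest to the median voter.
The median voter (position 6) is closest to Silva at 6.
Check: Silva vs Nguyen — voters closer to Silva: 4 of 5.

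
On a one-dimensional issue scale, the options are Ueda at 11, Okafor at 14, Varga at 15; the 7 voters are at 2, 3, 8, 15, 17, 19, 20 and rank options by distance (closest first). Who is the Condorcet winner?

With single-peaked preferences on a line, the Condorcet winner is the candidate closest to the median voter.
The median voter (position 15) is closest to Varga at 15.
Check: Varga vs Okafor — voters closer to Varga: 4 of 7.

Varga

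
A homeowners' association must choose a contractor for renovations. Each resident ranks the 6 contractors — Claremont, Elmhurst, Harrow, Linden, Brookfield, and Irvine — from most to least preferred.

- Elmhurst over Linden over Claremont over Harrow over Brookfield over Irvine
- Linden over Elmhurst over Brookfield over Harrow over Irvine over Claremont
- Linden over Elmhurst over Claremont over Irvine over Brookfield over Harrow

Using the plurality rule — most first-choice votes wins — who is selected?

Linden

First-place vote totals:
  Claremont: 0
  Elmhurst: 1
  Harrow: 0
  Linden: 2
  Brookfield: 0
  Irvine: 0
Linden has the most first-place votes.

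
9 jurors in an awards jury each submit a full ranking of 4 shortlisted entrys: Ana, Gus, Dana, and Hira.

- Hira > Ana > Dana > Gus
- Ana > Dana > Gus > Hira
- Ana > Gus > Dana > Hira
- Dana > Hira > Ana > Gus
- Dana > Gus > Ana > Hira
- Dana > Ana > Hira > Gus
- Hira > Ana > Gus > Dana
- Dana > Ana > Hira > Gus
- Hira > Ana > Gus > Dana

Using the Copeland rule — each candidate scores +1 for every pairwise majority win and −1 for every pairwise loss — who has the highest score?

Ana

Pairwise results:
  Ana vs Gus: Ana wins 8–1.
  Ana vs Dana: Ana wins 5–4.
  Ana vs Hira: Ana wins 5–4.
  Gus vs Dana: Dana wins 6–3.
  Gus vs Hira: Hira wins 6–3.
  Dana vs Hira: Dana wins 6–3.
Copeland scores (wins − losses):
  Ana: 3 − 0 = 3
  Gus: 0 − 3 = -3
  Dana: 2 − 1 = 1
  Hira: 1 − 2 = -1
Ana has the best Copeland score.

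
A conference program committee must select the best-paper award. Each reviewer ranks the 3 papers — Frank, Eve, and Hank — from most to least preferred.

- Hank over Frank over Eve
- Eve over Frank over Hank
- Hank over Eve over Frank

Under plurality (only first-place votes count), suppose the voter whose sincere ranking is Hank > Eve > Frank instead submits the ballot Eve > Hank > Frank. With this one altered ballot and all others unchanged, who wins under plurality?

First-place totals with the altered ballot: Frank 0, Eve 2, Hank 1.
The switch changes the winner from Hank to Eve.

Eve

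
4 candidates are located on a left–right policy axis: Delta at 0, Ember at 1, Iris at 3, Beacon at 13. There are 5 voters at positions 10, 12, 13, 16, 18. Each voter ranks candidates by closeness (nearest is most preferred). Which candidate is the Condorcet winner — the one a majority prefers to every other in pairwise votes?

With single-peaked preferences on a line, the Condorcet winner is the candidate closest to the median voter.
The median voter (position 13) is closest to Beacon at 13.
Check: Beacon vs Iris — voters closer to Beacon: 5 of 5.

Beacon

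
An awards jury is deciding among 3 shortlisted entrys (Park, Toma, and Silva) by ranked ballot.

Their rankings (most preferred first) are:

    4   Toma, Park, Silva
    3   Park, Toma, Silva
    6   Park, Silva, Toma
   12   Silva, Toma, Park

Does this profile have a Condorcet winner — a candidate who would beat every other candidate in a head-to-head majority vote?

No

Head-to-head results (25 voters total):
Park vs Toma: Toma wins 16–9.
Park vs Silva: Park wins 13–12.
Toma vs Silva: Silva wins 18–7.
No candidate beats all others: Park beats Silva beats Toma beats Park, a majority cycle.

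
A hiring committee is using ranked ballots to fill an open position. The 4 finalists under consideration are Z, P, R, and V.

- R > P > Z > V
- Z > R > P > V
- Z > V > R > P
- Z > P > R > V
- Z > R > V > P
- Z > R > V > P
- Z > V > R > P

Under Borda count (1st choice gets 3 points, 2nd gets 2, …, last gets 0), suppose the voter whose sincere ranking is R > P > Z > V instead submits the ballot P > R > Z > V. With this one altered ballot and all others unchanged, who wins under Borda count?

Borda totals with the altered ballot: Z 19, P 6, R 11, V 6.
The winner is unchanged: still Z.

Z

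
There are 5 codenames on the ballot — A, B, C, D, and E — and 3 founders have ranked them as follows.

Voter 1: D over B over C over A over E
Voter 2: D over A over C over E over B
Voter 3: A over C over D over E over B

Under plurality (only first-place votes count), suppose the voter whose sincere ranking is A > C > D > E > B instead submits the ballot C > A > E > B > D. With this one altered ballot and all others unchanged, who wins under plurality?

D

First-place totals with the altered ballot: A 0, B 0, C 1, D 2, E 0.
The winner is unchanged: still D.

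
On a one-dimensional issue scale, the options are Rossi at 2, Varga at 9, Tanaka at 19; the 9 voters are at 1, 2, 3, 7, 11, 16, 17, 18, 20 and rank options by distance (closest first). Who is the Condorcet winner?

Varga

With single-peaked preferences on a line, the Condorcet winner is the candidate closest to the median voter.
The median voter (position 11) is closest to Varga at 9.
Check: Varga vs Rossi — voters closer to Varga: 6 of 9.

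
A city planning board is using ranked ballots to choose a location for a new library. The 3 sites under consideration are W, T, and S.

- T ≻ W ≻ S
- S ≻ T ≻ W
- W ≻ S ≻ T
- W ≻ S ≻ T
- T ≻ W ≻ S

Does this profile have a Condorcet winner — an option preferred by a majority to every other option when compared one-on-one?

Head-to-head results (5 voters total):
W vs T: T wins 3–2.
W vs S: W wins 4–1.
T vs S: S wins 3–2.
No candidate beats all others: W beats S beats T beats W, a majority cycle.

No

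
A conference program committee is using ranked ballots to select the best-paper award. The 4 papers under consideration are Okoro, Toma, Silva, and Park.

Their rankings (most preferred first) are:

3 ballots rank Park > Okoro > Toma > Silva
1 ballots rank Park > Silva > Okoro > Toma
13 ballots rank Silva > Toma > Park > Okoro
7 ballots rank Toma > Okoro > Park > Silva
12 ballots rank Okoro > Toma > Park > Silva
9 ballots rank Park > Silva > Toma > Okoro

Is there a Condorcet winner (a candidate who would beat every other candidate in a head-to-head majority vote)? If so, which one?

Head-to-head results (45 voters total):
Okoro vs Toma: Toma wins 29–16.
Okoro vs Silva: Silva wins 23–22.
Okoro vs Park: Park wins 26–19.
Toma vs Silva: Silva wins 23–22.
Toma vs Park: Toma wins 32–13.
Silva vs Park: Park wins 32–13.
No candidate beats all others: Toma beats Park beats Silva beats Toma, a majority cycle.

None — there is no Condorcet winner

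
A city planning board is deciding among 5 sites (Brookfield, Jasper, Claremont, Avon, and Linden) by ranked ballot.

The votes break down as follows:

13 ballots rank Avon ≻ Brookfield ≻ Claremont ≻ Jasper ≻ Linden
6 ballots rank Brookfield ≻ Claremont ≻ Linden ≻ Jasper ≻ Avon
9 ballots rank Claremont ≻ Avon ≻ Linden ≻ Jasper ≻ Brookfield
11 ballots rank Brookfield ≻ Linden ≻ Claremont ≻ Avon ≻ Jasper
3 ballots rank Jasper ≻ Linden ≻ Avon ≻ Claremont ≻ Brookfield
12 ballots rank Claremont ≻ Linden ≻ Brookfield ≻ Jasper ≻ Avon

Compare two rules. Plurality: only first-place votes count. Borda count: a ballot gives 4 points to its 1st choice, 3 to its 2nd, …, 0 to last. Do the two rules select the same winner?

Plurality first-place counts: Brookfield 17, Jasper 3, Claremont 21, Avon 13, Linden 0 → Claremont.
Borda totals: Brookfield 131, Jasper 52, Claremont 153, Avon 96, Linden 108 → Claremont.
The two rules agree on Claremont.

Yes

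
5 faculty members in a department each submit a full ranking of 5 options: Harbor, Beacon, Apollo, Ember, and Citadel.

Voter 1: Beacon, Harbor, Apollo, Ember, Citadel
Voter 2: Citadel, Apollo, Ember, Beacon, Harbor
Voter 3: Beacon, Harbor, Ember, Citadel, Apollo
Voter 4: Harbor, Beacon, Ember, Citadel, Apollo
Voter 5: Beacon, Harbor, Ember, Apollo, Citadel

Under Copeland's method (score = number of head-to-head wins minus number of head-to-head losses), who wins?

Pairwise results:
  Harbor vs Beacon: Beacon wins 4–1.
  Harbor vs Apollo: Harbor wins 4–1.
  Harbor vs Ember: Harbor wins 4–1.
  Harbor vs Citadel: Harbor wins 4–1.
  Beacon vs Apollo: Beacon wins 4–1.
  Beacon vs Ember: Beacon wins 4–1.
  Beacon vs Citadel: Beacon wins 4–1.
  Apollo vs Ember: Ember wins 3–2.
  Apollo vs Citadel: Citadel wins 3–2.
  Ember vs Citadel: Ember wins 4–1.
Copeland scores (wins − losses):
  Harbor: 3 − 1 = 2
  Beacon: 4 − 0 = 4
  Apollo: 0 − 4 = -4
  Ember: 2 − 2 = 0
  Citadel: 1 − 3 = -2
Beacon has the best Copeland score.

Beacon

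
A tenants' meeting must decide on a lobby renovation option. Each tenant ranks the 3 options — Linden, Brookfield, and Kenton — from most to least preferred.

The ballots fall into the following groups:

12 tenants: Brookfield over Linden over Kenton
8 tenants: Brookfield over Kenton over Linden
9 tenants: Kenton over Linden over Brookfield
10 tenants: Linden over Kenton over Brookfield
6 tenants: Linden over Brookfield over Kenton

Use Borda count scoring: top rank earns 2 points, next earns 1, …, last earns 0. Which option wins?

Borda scores:
  Linden: 12·1 + 8·0 + 9·1 + 10·2 + 6·2 = 53
  Brookfield: 12·2 + 8·2 + 9·0 + 10·0 + 6·1 = 46
  Kenton: 12·0 + 8·1 + 9·2 + 10·1 + 6·0 = 36
Linden has the highest total.

Linden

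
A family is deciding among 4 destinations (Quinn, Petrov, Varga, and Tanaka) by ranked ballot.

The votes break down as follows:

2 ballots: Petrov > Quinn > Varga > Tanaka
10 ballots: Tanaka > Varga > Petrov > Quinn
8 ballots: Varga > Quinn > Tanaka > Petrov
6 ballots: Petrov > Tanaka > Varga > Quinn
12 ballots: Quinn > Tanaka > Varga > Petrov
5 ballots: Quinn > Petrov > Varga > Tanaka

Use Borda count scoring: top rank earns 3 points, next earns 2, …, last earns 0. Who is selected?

Tanaka

Borda scores:
  Quinn: 2·2 + 10·0 + 8·2 + 6·0 + 12·3 + 5·3 = 71
  Petrov: 2·3 + 10·1 + 8·0 + 6·3 + 12·0 + 5·2 = 44
  Varga: 2·1 + 10·2 + 8·3 + 6·1 + 12·1 + 5·1 = 69
  Tanaka: 2·0 + 10·3 + 8·1 + 6·2 + 12·2 + 5·0 = 74
Tanaka has the highest total.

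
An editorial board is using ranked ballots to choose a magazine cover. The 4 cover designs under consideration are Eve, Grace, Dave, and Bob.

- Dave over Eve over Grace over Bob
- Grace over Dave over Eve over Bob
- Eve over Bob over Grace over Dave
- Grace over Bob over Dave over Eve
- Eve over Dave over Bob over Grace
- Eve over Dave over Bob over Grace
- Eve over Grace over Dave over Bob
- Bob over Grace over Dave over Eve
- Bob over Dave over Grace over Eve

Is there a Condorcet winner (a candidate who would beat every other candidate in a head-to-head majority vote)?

Head-to-head results (9 voters total):
Eve vs Grace: Eve wins 5–4.
Eve vs Dave: Dave wins 5–4.
Eve vs Bob: Eve wins 6–3.
Grace vs Dave: Grace wins 5–4.
Grace vs Bob: Bob wins 5–4.
Dave vs Bob: Dave wins 5–4.
No candidate beats all others: Eve beats Grace beats Dave beats Eve, a majority cycle.

No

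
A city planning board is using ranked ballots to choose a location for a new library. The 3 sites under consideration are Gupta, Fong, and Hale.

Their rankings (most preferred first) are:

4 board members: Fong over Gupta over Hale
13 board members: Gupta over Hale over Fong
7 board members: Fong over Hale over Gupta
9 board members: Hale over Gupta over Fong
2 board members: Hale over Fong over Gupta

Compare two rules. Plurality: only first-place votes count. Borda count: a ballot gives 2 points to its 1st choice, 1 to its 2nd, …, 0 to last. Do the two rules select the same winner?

Plurality first-place counts: Gupta 13, Fong 11, Hale 11 → Gupta.
Borda totals: Gupta 39, Fong 24, Hale 42 → Hale.
The two rules disagree: plurality picks Gupta, Borda picks Hale.

No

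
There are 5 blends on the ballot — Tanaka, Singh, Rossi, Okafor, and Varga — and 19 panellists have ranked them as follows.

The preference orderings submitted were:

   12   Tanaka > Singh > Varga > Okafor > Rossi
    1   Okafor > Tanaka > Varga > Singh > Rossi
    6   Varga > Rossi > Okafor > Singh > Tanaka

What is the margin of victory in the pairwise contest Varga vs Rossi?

19

Ballots ranking Varga above Rossi: 12+1+6 = 19.
Ballots ranking Rossi above Varga: 0.
Varga wins 19–0, a margin of 19.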